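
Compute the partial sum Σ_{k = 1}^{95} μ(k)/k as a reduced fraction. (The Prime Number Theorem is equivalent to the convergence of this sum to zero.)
Σ μ(k)/k = 164165993590198279544427554326659/3961456982724258461775089600226385

Values of μ(k) for 1 ≤ k ≤ 95: μ(1) = 1, μ(2) = -1, μ(3) = -1, μ(5) = -1, μ(6) = 1, μ(7) = -1, μ(10) = 1, μ(11) = -1, μ(13) = -1, μ(14) = 1, μ(15) = 1, μ(17) = -1, μ(19) = -1, μ(21) = 1, μ(22) = 1, μ(23) = -1, μ(26) = 1, μ(29) = -1, μ(30) = -1, μ(31) = -1, μ(33) = 1, μ(34) = 1, μ(35) = 1, μ(37) = -1, μ(38) = 1, μ(39) = 1, μ(41) = -1, μ(42) = -1, μ(43) = -1, μ(46) = 1, μ(47) = -1, μ(51) = 1, μ(53) = -1, μ(55) = 1, μ(57) = 1, μ(58) = 1, μ(59) = -1, μ(61) = -1, μ(62) = 1, μ(65) = 1, μ(66) = -1, μ(67) = -1, μ(69) = 1, μ(70) = -1, μ(71) = -1, μ(73) = -1, μ(74) = 1, μ(77) = 1, μ(78) = -1, μ(79) = -1, μ(82) = 1, μ(83) = -1, μ(85) = 1, μ(86) = 1, μ(87) = 1, μ(89) = -1, μ(91) = 1, μ(93) = 1, μ(94) = 1, μ(95) = 1, with μ = 0 on non-squarefree integers. Summing μ(k)/k for k where μ(k) ≠ 0 gives 164165993590198279544427554326659/3961456982724258461775089600226385 ≈ 0.0414. (PNT ⟺ this sum → 0 as n → ∞.)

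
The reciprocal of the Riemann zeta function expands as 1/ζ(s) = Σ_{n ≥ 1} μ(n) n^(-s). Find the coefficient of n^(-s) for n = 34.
μ(34) = 1

Factor n = 34 = 2 · 17. μ(n) = 0 if any exponent ≥ 2 (not squarefree); otherwise μ(n) = (−1)^{ω(n)} where ω(n) is the number of distinct prime factors. Applying: μ(34) = 1.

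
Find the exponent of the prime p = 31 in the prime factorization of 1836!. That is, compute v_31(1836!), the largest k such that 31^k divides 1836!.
v_31(1836!) = 60

Legendre's formula: v_p(n!) = Σ_{k ≥ 1} ⌊n / p^k⌋. For p = 31, n = 1836, the terms are:
  ⌊1836/31^1⌋ = ⌊1836/31⌋ = 59
  ⌊1836/31^2⌋ = ⌊1836/961⌋ = 1
(the next term ⌊1836/31^3⌋ = 0, terminating the sum). Summing: v_31(1836!) = 59 + 1 = 60.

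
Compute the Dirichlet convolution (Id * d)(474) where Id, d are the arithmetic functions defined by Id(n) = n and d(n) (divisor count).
(Id * d)(474) = 1620

Divisors of 474: [1, 2, 3, 6, 79, 158, 237, 474]. For each d | 474:
  d = 1: Id(1) · d(474/1) = 1 · 8 = 8
  d = 2: Id(2) · d(474/2) = 2 · 4 = 8
  d = 3: Id(3) · d(474/3) = 3 · 4 = 12
  d = 6: Id(6) · d(474/6) = 6 · 2 = 12
  d = 79: Id(79) · d(474/79) = 79 · 4 = 316
  d = 158: Id(158) · d(474/158) = 158 · 2 = 316
  d = 237: Id(237) · d(474/237) = 237 · 2 = 474
  d = 474: Id(474) · d(474/474) = 474 · 1 = 474
Summing: (Id * d)(474) = 8 + 8 + 12 + 12 + 316 + 316 + 474 + 474 = 1620.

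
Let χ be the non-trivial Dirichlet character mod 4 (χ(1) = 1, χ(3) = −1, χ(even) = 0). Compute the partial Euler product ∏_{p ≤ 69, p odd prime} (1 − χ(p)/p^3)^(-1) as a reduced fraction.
∏ = 497044101252700953274063170881740849527845657594881/512972994773739111227016105418519405174088647311360

The odd primes p ≤ 69 are [3, 5, 7, 11, 13, 17, 19, 23, 29, 31, 37, 41, 43, 47, 53, 59, 61, 67]. For each, χ(p) = 1 if p ≡ 1 mod 4, χ(p) = −1 if p ≡ 3 mod 4. Taking (1 − χ(p)/p^3)^(-1) = p^3/(p^3 − χ(p)): (1 − (-1)/3^3)^(-1) · (1 − (1)/5^3)^(-1) · (1 − (-1)/7^3)^(-1) · (1 − (-1)/11^3)^(-1) · (1 − (1)/13^3)^(-1) · (1 − (1)/17^3)^(-1) · (1 − (-1)/19^3)^(-1) · (1 − (-1)/23^3)^(-1) · (1 − (1)/29^3)^(-1) · (1 − (-1)/31^3)^(-1) · (1 − (1)/37^3)^(-1) · (1 − (1)/41^3)^(-1) · (1 − (-1)/43^3)^(-1) · (1 − (-1)/47^3)^(-1) · (1 − (1)/53^3)^(-1) · (1 − (-1)/59^3)^(-1) · (1 − (1)/61^3)^(-1) · (1 − (-1)/67^3)^(-1) = 497044101252700953274063170881740849527845657594881/512972994773739111227016105418519405174088647311360.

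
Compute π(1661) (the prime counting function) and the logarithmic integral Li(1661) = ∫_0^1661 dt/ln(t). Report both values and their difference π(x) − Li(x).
π(1661) = 260;  Li(1661) ≈ 269.67;  π(x) − Li(x) ≈ -9.67.

Direct count of primes ≤ 1661 gives π(1661) = 260. Numerical evaluation of the logarithmic integral gives Li(1661) ≈ 269.67. The difference π(x) − Li(x) ≈ -9.67 is typically negative for small/moderate x (Li(x) overestimates), though Littlewood's theorem shows this sign changes infinitely often.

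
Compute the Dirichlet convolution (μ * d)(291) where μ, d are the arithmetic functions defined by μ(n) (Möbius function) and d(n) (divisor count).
(μ * d)(291) = 1

Divisors of 291: [1, 3, 97, 291]. For each d | 291:
  d = 1: μ(1) · d(291/1) = 1 · 4 = 4
  d = 3: μ(3) · d(291/3) = -1 · 2 = -2
  d = 97: μ(97) · d(291/97) = -1 · 2 = -2
  d = 291: μ(291) · d(291/291) = 1 · 1 = 1
Summing: (μ * d)(291) = 4 + -2 + -2 + 1 = 1.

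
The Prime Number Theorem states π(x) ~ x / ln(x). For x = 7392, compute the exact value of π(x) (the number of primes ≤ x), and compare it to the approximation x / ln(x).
π(7392) = 938;  x/ln(x) ≈ 829.80;  relative error ≈ 11.54%.

Directly count primes up to 7392: π(7392) = 938. The PNT approximation gives 7392/ln(7392) ≈ 7392/8.90815 ≈ 829.80. Relative error (π(x) − x/ln(x)) / π(x) ≈ 11.54%; the approximation is known to undercount slightly (Li(x) is a better estimate).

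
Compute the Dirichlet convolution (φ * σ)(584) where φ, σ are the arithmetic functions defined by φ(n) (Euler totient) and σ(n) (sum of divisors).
(φ * σ)(584) = 4672

Divisors of 584: [1, 2, 4, 8, 73, 146, 292, 584]. For each d | 584:
  d = 1: φ(1) · σ(584/1) = 1 · 1110 = 1110
  d = 2: φ(2) · σ(584/2) = 1 · 518 = 518
  d = 4: φ(4) · σ(584/4) = 2 · 222 = 444
  d = 8: φ(8) · σ(584/8) = 4 · 74 = 296
  d = 73: φ(73) · σ(584/73) = 72 · 15 = 1080
  d = 146: φ(146) · σ(584/146) = 72 · 7 = 504
  d = 292: φ(292) · σ(584/292) = 144 · 3 = 432
  d = 584: φ(584) · σ(584/584) = 288 · 1 = 288
Summing: (φ * σ)(584) = 1110 + 518 + 444 + 296 + 1080 + 504 + 432 + 288 = 4672.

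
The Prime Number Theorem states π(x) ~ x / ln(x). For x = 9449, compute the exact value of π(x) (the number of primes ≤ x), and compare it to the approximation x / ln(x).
π(9449) = 1170;  x/ln(x) ≈ 1032.26;  relative error ≈ 11.77%.

Directly count primes up to 9449: π(9449) = 1170. The PNT approximation gives 9449/ln(9449) ≈ 9449/9.15366 ≈ 1032.26. Relative error (π(x) − x/ln(x)) / π(x) ≈ 11.77%; the approximation is known to undercount slightly (Li(x) is a better estimate).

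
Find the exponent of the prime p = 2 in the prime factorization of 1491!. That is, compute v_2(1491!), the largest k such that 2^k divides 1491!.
v_2(1491!) = 1484

Legendre's formula: v_p(n!) = Σ_{k ≥ 1} ⌊n / p^k⌋. For p = 2, n = 1491, the terms are:
  ⌊1491/2^1⌋ = ⌊1491/2⌋ = 745
  ⌊1491/2^2⌋ = ⌊1491/4⌋ = 372
  ⌊1491/2^3⌋ = ⌊1491/8⌋ = 186
  ⌊1491/2^4⌋ = ⌊1491/16⌋ = 93
  ⌊1491/2^5⌋ = ⌊1491/32⌋ = 46
  ⌊1491/2^6⌋ = ⌊1491/64⌋ = 23
  ⌊1491/2^7⌋ = ⌊1491/128⌋ = 11
  ⌊1491/2^8⌋ = ⌊1491/256⌋ = 5
  ⌊1491/2^9⌋ = ⌊1491/512⌋ = 2
  ⌊1491/2^10⌋ = ⌊1491/1024⌋ = 1
(the next term ⌊1491/2^11⌋ = 0, terminating the sum). Summing: v_2(1491!) = 745 + 372 + 186 + 93 + 46 + 23 + 11 + 5 + 2 + 1 = 1484.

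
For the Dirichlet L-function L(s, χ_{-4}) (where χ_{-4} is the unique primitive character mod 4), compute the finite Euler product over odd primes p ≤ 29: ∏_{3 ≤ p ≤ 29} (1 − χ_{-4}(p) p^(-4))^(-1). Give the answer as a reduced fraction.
∏ = 2025743556867464796746949565/2048388086956649527369531392

The odd primes p ≤ 29 are [3, 5, 7, 11, 13, 17, 19, 23, 29]. For each, χ(p) = 1 if p ≡ 1 mod 4, χ(p) = −1 if p ≡ 3 mod 4. Taking (1 − χ(p)/p^4)^(-1) = p^4/(p^4 − χ(p)): (1 − (-1)/3^4)^(-1) · (1 − (1)/5^4)^(-1) · (1 − (-1)/7^4)^(-1) · (1 − (-1)/11^4)^(-1) · (1 − (1)/13^4)^(-1) · (1 − (1)/17^4)^(-1) · (1 − (-1)/19^4)^(-1) · (1 − (-1)/23^4)^(-1) · (1 − (1)/29^4)^(-1) = 2025743556867464796746949565/2048388086956649527369531392.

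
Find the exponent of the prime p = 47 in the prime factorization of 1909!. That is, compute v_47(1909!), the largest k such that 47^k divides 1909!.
v_47(1909!) = 40

Legendre's formula: v_p(n!) = Σ_{k ≥ 1} ⌊n / p^k⌋. For p = 47, n = 1909, the terms are:
  ⌊1909/47^1⌋ = ⌊1909/47⌋ = 40
(the next term ⌊1909/47^2⌋ = 0, terminating the sum). Summing: v_47(1909!) = 40 = 40.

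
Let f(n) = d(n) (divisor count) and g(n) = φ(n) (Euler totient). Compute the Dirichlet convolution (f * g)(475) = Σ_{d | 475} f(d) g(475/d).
(d * φ)(475) = 620

Divisors of 475: [1, 5, 19, 25, 95, 475]. For each d | 475:
  d = 1: d(1) · φ(475/1) = 1 · 360 = 360
  d = 5: d(5) · φ(475/5) = 2 · 72 = 144
  d = 19: d(19) · φ(475/19) = 2 · 20 = 40
  d = 25: d(25) · φ(475/25) = 3 · 18 = 54
  d = 95: d(95) · φ(475/95) = 4 · 4 = 16
  d = 475: d(475) · φ(475/475) = 6 · 1 = 6
Summing: (d * φ)(475) = 360 + 144 + 40 + 54 + 16 + 6 = 620.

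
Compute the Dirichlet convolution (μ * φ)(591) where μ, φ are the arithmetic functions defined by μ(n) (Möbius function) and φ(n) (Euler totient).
(μ * φ)(591) = 195

Divisors of 591: [1, 3, 197, 591]. For each d | 591:
  d = 1: μ(1) · φ(591/1) = 1 · 392 = 392
  d = 3: μ(3) · φ(591/3) = -1 · 196 = -196
  d = 197: μ(197) · φ(591/197) = -1 · 2 = -2
  d = 591: μ(591) · φ(591/591) = 1 · 1 = 1
Summing: (μ * φ)(591) = 392 + -196 + -2 + 1 = 195.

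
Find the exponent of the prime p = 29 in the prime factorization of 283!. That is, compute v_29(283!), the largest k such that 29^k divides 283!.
v_29(283!) = 9

Legendre's formula: v_p(n!) = Σ_{k ≥ 1} ⌊n / p^k⌋. For p = 29, n = 283, the terms are:
  ⌊283/29^1⌋ = ⌊283/29⌋ = 9
(the next term ⌊283/29^2⌋ = 0, terminating the sum). Summing: v_29(283!) = 9 = 9.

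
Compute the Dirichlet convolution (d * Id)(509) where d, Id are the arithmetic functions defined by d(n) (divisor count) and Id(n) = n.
(d * Id)(509) = 511

Divisors of 509: [1, 509]. For each d | 509:
  d = 1: d(1) · Id(509/1) = 1 · 509 = 509
  d = 509: d(509) · Id(509/509) = 2 · 1 = 2
Summing: (d * Id)(509) = 509 + 2 = 511.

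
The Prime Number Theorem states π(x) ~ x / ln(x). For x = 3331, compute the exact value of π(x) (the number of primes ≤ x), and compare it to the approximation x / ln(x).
π(3331) = 470;  x/ln(x) ≈ 410.68;  relative error ≈ 12.62%.

Directly count primes up to 3331: π(3331) = 470. The PNT approximation gives 3331/ln(3331) ≈ 3331/8.11103 ≈ 410.68. Relative error (π(x) − x/ln(x)) / π(x) ≈ 12.62%; the approximation is known to undercount slightly (Li(x) is a better estimate).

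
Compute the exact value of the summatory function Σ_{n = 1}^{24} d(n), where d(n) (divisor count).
Σ_{n ≤ 24} d(n) = 84

Compute d(n) for each 1 ≤ n ≤ 24: d(1) = 1, d(2) = 2, d(3) = 2, d(4) = 3, d(5) = 2, d(6) = 4, d(7) = 2, d(8) = 4, d(9) = 3, d(10) = 4, d(11) = 2, d(12) = 6, d(13) = 2, d(14) = 4, d(15) = 4, d(16) = 5, d(17) = 2, d(18) = 6, d(19) = 2, d(20) = 6, d(21) = 4, d(22) = 4, d(23) = 2, d(24) = 8. Summing all 24 values: 84. (Dirichlet's divisor formula: Σ_{n ≤ x} d(n) = x ln(x) + (2γ − 1) x + O(√x). For x = 24, the asymptotic estimate is ≈ 79.98.)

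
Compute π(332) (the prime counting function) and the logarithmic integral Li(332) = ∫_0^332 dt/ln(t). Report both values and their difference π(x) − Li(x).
π(332) = 67;  Li(332) ≈ 73.89;  π(x) − Li(x) ≈ -6.89.

Direct count of primes ≤ 332 gives π(332) = 67. Numerical evaluation of the logarithmic integral gives Li(332) ≈ 73.89. The difference π(x) − Li(x) ≈ -6.89 is typically negative for small/moderate x (Li(x) overestimates), though Littlewood's theorem shows this sign changes infinitely often.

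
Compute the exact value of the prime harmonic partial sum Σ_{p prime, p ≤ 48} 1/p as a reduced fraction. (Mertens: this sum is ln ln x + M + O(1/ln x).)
Σ 1/p = 1021729465586766997/614889782588491410

π(48) = 15, so the primes ≤ 48 are [2, 3, 5, 7, 11, 13, 17, 19, 23, 29, 31, 37, 41, 43, 47]. Summing 1/p over these primes: 1021729465586766997/614889782588491410 ≈ 1.6616. Mertens estimate ln ln(48) + 0.2615 ≈ 1.6151.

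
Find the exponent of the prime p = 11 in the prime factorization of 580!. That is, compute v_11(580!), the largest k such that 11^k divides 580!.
v_11(580!) = 56

Legendre's formula: v_p(n!) = Σ_{k ≥ 1} ⌊n / p^k⌋. For p = 11, n = 580, the terms are:
  ⌊580/11^1⌋ = ⌊580/11⌋ = 52
  ⌊580/11^2⌋ = ⌊580/121⌋ = 4
(the next term ⌊580/11^3⌋ = 0, terminating the sum). Summing: v_11(580!) = 52 + 4 = 56.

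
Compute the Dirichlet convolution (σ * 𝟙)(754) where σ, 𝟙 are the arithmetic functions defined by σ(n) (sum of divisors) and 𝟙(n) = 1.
(σ * 𝟙)(754) = 1860

Divisors of 754: [1, 2, 13, 26, 29, 58, 377, 754]. For each d | 754:
  d = 1: σ(1) · 𝟙(754/1) = 1 · 1 = 1
  d = 2: σ(2) · 𝟙(754/2) = 3 · 1 = 3
  d = 13: σ(13) · 𝟙(754/13) = 14 · 1 = 14
  d = 26: σ(26) · 𝟙(754/26) = 42 · 1 = 42
  d = 29: σ(29) · 𝟙(754/29) = 30 · 1 = 30
  d = 58: σ(58) · 𝟙(754/58) = 90 · 1 = 90
  d = 377: σ(377) · 𝟙(754/377) = 420 · 1 = 420
  d = 754: σ(754) · 𝟙(754/754) = 1260 · 1 = 1260
Summing: (σ * 𝟙)(754) = 1 + 3 + 14 + 42 + 30 + 90 + 420 + 1260 = 1860.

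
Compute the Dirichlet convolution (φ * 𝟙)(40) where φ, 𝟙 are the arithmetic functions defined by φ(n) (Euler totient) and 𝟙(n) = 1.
(φ * 𝟙)(40) = 40

Divisors of 40: [1, 2, 4, 5, 8, 10, 20, 40]. For each d | 40:
  d = 1: φ(1) · 𝟙(40/1) = 1 · 1 = 1
  d = 2: φ(2) · 𝟙(40/2) = 1 · 1 = 1
  d = 4: φ(4) · 𝟙(40/4) = 2 · 1 = 2
  d = 5: φ(5) · 𝟙(40/5) = 4 · 1 = 4
  d = 8: φ(8) · 𝟙(40/8) = 4 · 1 = 4
  d = 10: φ(10) · 𝟙(40/10) = 4 · 1 = 4
  d = 20: φ(20) · 𝟙(40/20) = 8 · 1 = 8
  d = 40: φ(40) · 𝟙(40/40) = 16 · 1 = 16
Summing: (φ * 𝟙)(40) = 1 + 1 + 2 + 4 + 4 + 4 + 8 + 16 = 40.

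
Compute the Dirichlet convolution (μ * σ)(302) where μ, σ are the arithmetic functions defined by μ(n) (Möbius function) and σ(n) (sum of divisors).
(μ * σ)(302) = 302

Divisors of 302: [1, 2, 151, 302]. For each d | 302:
  d = 1: μ(1) · σ(302/1) = 1 · 456 = 456
  d = 2: μ(2) · σ(302/2) = -1 · 152 = -152
  d = 151: μ(151) · σ(302/151) = -1 · 3 = -3
  d = 302: μ(302) · σ(302/302) = 1 · 1 = 1
Summing: (μ * σ)(302) = 456 + -152 + -3 + 1 = 302.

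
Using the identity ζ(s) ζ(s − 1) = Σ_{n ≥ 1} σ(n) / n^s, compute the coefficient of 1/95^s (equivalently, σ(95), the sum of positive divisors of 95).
σ(95) = 120

In the product (Σ m^0/m^s)(Σ k / k^s) = Σ (Σ_{d | n} d) / n^s, the coefficient of 1/n^s is σ(n) = Σ_{d | n} d. For n = 95, divisors are [1, 5, 19, 95]; summing: σ(95) = 120.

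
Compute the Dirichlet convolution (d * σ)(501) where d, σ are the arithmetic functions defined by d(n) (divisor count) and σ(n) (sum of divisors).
(d * σ)(501) = 1020

Divisors of 501: [1, 3, 167, 501]. For each d | 501:
  d = 1: d(1) · σ(501/1) = 1 · 672 = 672
  d = 3: d(3) · σ(501/3) = 2 · 168 = 336
  d = 167: d(167) · σ(501/167) = 2 · 4 = 8
  d = 501: d(501) · σ(501/501) = 4 · 1 = 4
Summing: (d * σ)(501) = 672 + 336 + 8 + 4 = 1020.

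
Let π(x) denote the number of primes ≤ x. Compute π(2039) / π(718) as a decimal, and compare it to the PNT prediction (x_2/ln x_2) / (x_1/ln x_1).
π(2039)/π(718) = 309/127 ≈ 2.4331;  PNT prediction ≈ 2.4509.

π(718) = 127 and π(2039) = 309, so π(2039)/π(718) ≈ 2.4331. The PNT-predicted ratio is (2039/ln(2039)) / (718/ln(718)) ≈ 2.4509. The two agree to within a few percent, as expected.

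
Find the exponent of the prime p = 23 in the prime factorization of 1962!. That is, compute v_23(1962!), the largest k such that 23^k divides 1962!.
v_23(1962!) = 88

Legendre's formula: v_p(n!) = Σ_{k ≥ 1} ⌊n / p^k⌋. For p = 23, n = 1962, the terms are:
  ⌊1962/23^1⌋ = ⌊1962/23⌋ = 85
  ⌊1962/23^2⌋ = ⌊1962/529⌋ = 3
(the next term ⌊1962/23^3⌋ = 0, terminating the sum). Summing: v_23(1962!) = 85 + 3 = 88.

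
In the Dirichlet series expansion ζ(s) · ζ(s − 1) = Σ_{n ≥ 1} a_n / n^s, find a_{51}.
σ(51) = 72

In the product (Σ m^0/m^s)(Σ k / k^s) = Σ (Σ_{d | n} d) / n^s, the coefficient of 1/n^s is σ(n) = Σ_{d | n} d. For n = 51, divisors are [1, 3, 17, 51]; summing: σ(51) = 72.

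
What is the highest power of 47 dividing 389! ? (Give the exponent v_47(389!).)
v_47(389!) = 8

Legendre's formula: v_p(n!) = Σ_{k ≥ 1} ⌊n / p^k⌋. For p = 47, n = 389, the terms are:
  ⌊389/47^1⌋ = ⌊389/47⌋ = 8
(the next term ⌊389/47^2⌋ = 0, terminating the sum). Summing: v_47(389!) = 8 = 8.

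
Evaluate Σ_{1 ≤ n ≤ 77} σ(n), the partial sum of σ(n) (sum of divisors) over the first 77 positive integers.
Σ_{n ≤ 77} σ(n) = 4880

Compute σ(n) for each 1 ≤ n ≤ 77: σ(1) = 1, σ(2) = 3, σ(3) = 4, σ(4) = 7, σ(5) = 6, σ(6) = 12, σ(7) = 8, σ(8) = 15, σ(9) = 13, σ(10) = 18, σ(11) = 12, σ(12) = 28, σ(13) = 14, σ(14) = 24, σ(15) = 24, σ(16) = 31, σ(17) = 18, σ(18) = 39, σ(19) = 20, σ(20) = 42, σ(21) = 32, σ(22) = 36, σ(23) = 24, σ(24) = 60, σ(25) = 31, σ(26) = 42, σ(27) = 40, σ(28) = 56, σ(29) = 30, σ(30) = 72, σ(31) = 32, σ(32) = 63, σ(33) = 48, σ(34) = 54, σ(35) = 48, σ(36) = 91, σ(37) = 38, σ(38) = 60, σ(39) = 56, σ(40) = 90, σ(41) = 42, σ(42) = 96, σ(43) = 44, σ(44) = 84, σ(45) = 78, σ(46) = 72, σ(47) = 48, σ(48) = 124, σ(49) = 57, σ(50) = 93, σ(51) = 72, σ(52) = 98, σ(53) = 54, σ(54) = 120, σ(55) = 72, σ(56) = 120, σ(57) = 80, σ(58) = 90, σ(59) = 60, σ(60) = 168, σ(61) = 62, σ(62) = 96, σ(63) = 104, σ(64) = 127, σ(65) = 84, σ(66) = 144, σ(67) = 68, σ(68) = 126, σ(69) = 96, σ(70) = 144, σ(71) = 72, σ(72) = 195, σ(73) = 74, σ(74) = 114, σ(75) = 124, σ(76) = 140, σ(77) = 96. Summing all 77 values: 4880. (Average order: Σ_{n ≤ x} σ(n) ~ (π²/12) x². For x = 77, (π²/12)·77² ≈ 4876.41.)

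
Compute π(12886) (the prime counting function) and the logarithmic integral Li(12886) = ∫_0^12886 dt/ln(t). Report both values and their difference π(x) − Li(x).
π(12886) = 1532;  Li(12886) ≈ 1555.07;  π(x) − Li(x) ≈ -23.07.

Direct count of primes ≤ 12886 gives π(12886) = 1532. Numerical evaluation of the logarithmic integral gives Li(12886) ≈ 1555.07. The difference π(x) − Li(x) ≈ -23.07 is typically negative for small/moderate x (Li(x) overestimates), though Littlewood's theorem shows this sign changes infinitely often.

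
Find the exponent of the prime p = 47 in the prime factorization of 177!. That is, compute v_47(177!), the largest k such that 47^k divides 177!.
v_47(177!) = 3

Legendre's formula: v_p(n!) = Σ_{k ≥ 1} ⌊n / p^k⌋. For p = 47, n = 177, the terms are:
  ⌊177/47^1⌋ = ⌊177/47⌋ = 3
(the next term ⌊177/47^2⌋ = 0, terminating the sum). Summing: v_47(177!) = 3 = 3.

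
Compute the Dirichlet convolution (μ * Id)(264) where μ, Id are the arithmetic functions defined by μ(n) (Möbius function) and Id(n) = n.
(μ * Id)(264) = 80

Divisors of 264: [1, 2, 3, 4, 6, 8, 11, 12, 22, 24, 33, 44, 66, 88, 132, 264]. For each d | 264:
  d = 1: μ(1) · Id(264/1) = 1 · 264 = 264
  d = 2: μ(2) · Id(264/2) = -1 · 132 = -132
  d = 3: μ(3) · Id(264/3) = -1 · 88 = -88
  d = 4: μ(4) · Id(264/4) = 0 · 66 = 0
  d = 6: μ(6) · Id(264/6) = 1 · 44 = 44
  d = 8: μ(8) · Id(264/8) = 0 · 33 = 0
  d = 11: μ(11) · Id(264/11) = -1 · 24 = -24
  d = 12: μ(12) · Id(264/12) = 0 · 22 = 0
  d = 22: μ(22) · Id(264/22) = 1 · 12 = 12
  d = 24: μ(24) · Id(264/24) = 0 · 11 = 0
  d = 33: μ(33) · Id(264/33) = 1 · 8 = 8
  d = 44: μ(44) · Id(264/44) = 0 · 6 = 0
  d = 66: μ(66) · Id(264/66) = -1 · 4 = -4
  d = 88: μ(88) · Id(264/88) = 0 · 3 = 0
  d = 132: μ(132) · Id(264/132) = 0 · 2 = 0
  d = 264: μ(264) · Id(264/264) = 0 · 1 = 0
Summing: (μ * Id)(264) = 264 + -132 + -88 + 0 + 44 + 0 + -24 + 0 + 12 + 0 + 8 + 0 + -4 + 0 + 0 + 0 = 80.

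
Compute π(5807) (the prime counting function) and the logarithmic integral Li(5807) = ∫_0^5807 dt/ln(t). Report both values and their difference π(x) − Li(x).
π(5807) = 762;  Li(5807) ≈ 778.19;  π(x) − Li(x) ≈ -16.19.

Direct count of primes ≤ 5807 gives π(5807) = 762. Numerical evaluation of the logarithmic integral gives Li(5807) ≈ 778.19. The difference π(x) − Li(x) ≈ -16.19 is typically negative for small/moderate x (Li(x) overestimates), though Littlewood's theorem shows this sign changes infinitely often.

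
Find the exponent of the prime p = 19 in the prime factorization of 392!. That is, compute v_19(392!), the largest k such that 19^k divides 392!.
v_19(392!) = 21

Legendre's formula: v_p(n!) = Σ_{k ≥ 1} ⌊n / p^k⌋. For p = 19, n = 392, the terms are:
  ⌊392/19^1⌋ = ⌊392/19⌋ = 20
  ⌊392/19^2⌋ = ⌊392/361⌋ = 1
(the next term ⌊392/19^3⌋ = 0, terminating the sum). Summing: v_19(392!) = 20 + 1 = 21.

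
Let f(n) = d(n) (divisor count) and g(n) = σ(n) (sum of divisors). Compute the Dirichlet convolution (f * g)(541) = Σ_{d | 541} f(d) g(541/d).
(d * σ)(541) = 544

Divisors of 541: [1, 541]. For each d | 541:
  d = 1: d(1) · σ(541/1) = 1 · 542 = 542
  d = 541: d(541) · σ(541/541) = 2 · 1 = 2
Summing: (d * σ)(541) = 542 + 2 = 544.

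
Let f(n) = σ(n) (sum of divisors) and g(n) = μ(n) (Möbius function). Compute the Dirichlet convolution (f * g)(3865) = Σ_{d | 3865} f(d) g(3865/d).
(σ * μ)(3865) = 3865

Divisors of 3865: [1, 5, 773, 3865]. For each d | 3865:
  d = 1: σ(1) · μ(3865/1) = 1 · 1 = 1
  d = 5: σ(5) · μ(3865/5) = 6 · -1 = -6
  d = 773: σ(773) · μ(3865/773) = 774 · -1 = -774
  d = 3865: σ(3865) · μ(3865/3865) = 4644 · 1 = 4644
Summing: (σ * μ)(3865) = 1 + -6 + -774 + 4644 = 3865.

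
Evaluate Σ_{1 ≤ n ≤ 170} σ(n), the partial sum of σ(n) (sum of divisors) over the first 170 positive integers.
Σ_{n ≤ 170} σ(n) = 23862

Compute σ(n) for each 1 ≤ n ≤ 170: σ(1) = 1, σ(2) = 3, σ(3) = 4, σ(4) = 7, σ(5) = 6, σ(6) = 12, σ(7) = 8, σ(8) = 15, σ(9) = 13, σ(10) = 18, σ(11) = 12, σ(12) = 28, σ(13) = 14, σ(14) = 24, σ(15) = 24, σ(16) = 31, σ(17) = 18, σ(18) = 39, σ(19) = 20, σ(20) = 42, σ(21) = 32, σ(22) = 36, σ(23) = 24, σ(24) = 60, σ(25) = 31, σ(26) = 42, σ(27) = 40, σ(28) = 56, σ(29) = 30, σ(30) = 72, σ(31) = 32, σ(32) = 63, σ(33) = 48, σ(34) = 54, σ(35) = 48, σ(36) = 91, σ(37) = 38, σ(38) = 60, σ(39) = 56, σ(40) = 90, σ(41) = 42, σ(42) = 96, σ(43) = 44, σ(44) = 84, σ(45) = 78, σ(46) = 72, σ(47) = 48, σ(48) = 124, σ(49) = 57, σ(50) = 93, σ(51) = 72, σ(52) = 98, σ(53) = 54, σ(54) = 120, σ(55) = 72, σ(56) = 120, σ(57) = 80, σ(58) = 90, σ(59) = 60, σ(60) = 168, σ(61) = 62, σ(62) = 96, σ(63) = 104, σ(64) = 127, σ(65) = 84, σ(66) = 144, σ(67) = 68, σ(68) = 126, σ(69) = 96, σ(70) = 144, σ(71) = 72, σ(72) = 195, σ(73) = 74, σ(74) = 114, σ(75) = 124, σ(76) = 140, σ(77) = 96, σ(78) = 168, σ(79) = 80, σ(80) = 186, σ(81) = 121, σ(82) = 126, σ(83) = 84, σ(84) = 224, σ(85) = 108, σ(86) = 132, σ(87) = 120, σ(88) = 180, σ(89) = 90, σ(90) = 234, σ(91) = 112, σ(92) = 168, σ(93) = 128, σ(94) = 144, σ(95) = 120, σ(96) = 252, σ(97) = 98, σ(98) = 171, σ(99) = 156, σ(100) = 217, σ(101) = 102, σ(102) = 216, σ(103) = 104, σ(104) = 210, σ(105) = 192, σ(106) = 162, σ(107) = 108, σ(108) = 280, σ(109) = 110, σ(110) = 216, σ(111) = 152, σ(112) = 248, σ(113) = 114, σ(114) = 240, σ(115) = 144, σ(116) = 210, σ(117) = 182, σ(118) = 180, σ(119) = 144, σ(120) = 360, σ(121) = 133, σ(122) = 186, σ(123) = 168, σ(124) = 224, σ(125) = 156, σ(126) = 312, σ(127) = 128, σ(128) = 255, σ(129) = 176, σ(130) = 252, σ(131) = 132, σ(132) = 336, σ(133) = 160, σ(134) = 204, σ(135) = 240, σ(136) = 270, σ(137) = 138, σ(138) = 288, σ(139) = 140, σ(140) = 336, σ(141) = 192, σ(142) = 216, σ(143) = 168, σ(144) = 403, σ(145) = 180, σ(146) = 222, σ(147) = 228, σ(148) = 266, σ(149) = 150, σ(150) = 372, σ(151) = 152, σ(152) = 300, σ(153) = 234, σ(154) = 288, σ(155) = 192, σ(156) = 392, σ(157) = 158, σ(158) = 240, σ(159) = 216, σ(160) = 378, σ(161) = 192, σ(162) = 363, σ(163) = 164, σ(164) = 294, σ(165) = 288, σ(166) = 252, σ(167) = 168, σ(168) = 480, σ(169) = 183, σ(170) = 324. Summing all 170 values: 23862. (Average order: Σ_{n ≤ x} σ(n) ~ (π²/12) x². For x = 170, (π²/12)·170² ≈ 23769.30.)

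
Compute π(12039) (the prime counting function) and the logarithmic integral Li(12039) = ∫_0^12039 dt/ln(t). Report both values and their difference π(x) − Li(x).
π(12039) = 1441;  Li(12039) ≈ 1465.25;  π(x) − Li(x) ≈ -24.25.

Direct count of primes ≤ 12039 gives π(12039) = 1441. Numerical evaluation of the logarithmic integral gives Li(12039) ≈ 1465.25. The difference π(x) − Li(x) ≈ -24.25 is typically negative for small/moderate x (Li(x) overestimates), though Littlewood's theorem shows this sign changes infinitely often.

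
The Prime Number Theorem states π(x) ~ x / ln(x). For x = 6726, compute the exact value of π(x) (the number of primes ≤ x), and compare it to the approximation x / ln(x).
π(6726) = 867;  x/ln(x) ≈ 763.13;  relative error ≈ 11.98%.

Directly count primes up to 6726: π(6726) = 867. The PNT approximation gives 6726/ln(6726) ≈ 6726/8.81374 ≈ 763.13. Relative error (π(x) − x/ln(x)) / π(x) ≈ 11.98%; the approximation is known to undercount slightly (Li(x) is a better estimate).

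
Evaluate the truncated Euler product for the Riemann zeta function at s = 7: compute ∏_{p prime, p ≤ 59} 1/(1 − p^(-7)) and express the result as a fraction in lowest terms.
∏ = 145407059379393285269181452419687310347602398979581075974734478987181892589053844607888795468835887382779522050906080825625/144203067965746582750691857384851942255360663037608491313154525739662897676808972307273664258644815191681654724165946048512

The primes p ≤ 59 are [2, 3, 5, 7, 11, 13, 17, 19, 23, 29, 31, 37, 41, 43, 47, 53, 59]. For each prime, (1 − 1/p^7)^(-1) = p^7 / (p^7 − 1). The product is (1 − 1/2^7)^(-1), (1 − 1/3^7)^(-1), (1 − 1/5^7)^(-1), (1 − 1/7^7)^(-1), (1 − 1/11^7)^(-1), (1 − 1/13^7)^(-1), (1 − 1/17^7)^(-1), (1 − 1/19^7)^(-1), (1 − 1/23^7)^(-1), (1 − 1/29^7)^(-1), (1 − 1/31^7)^(-1), (1 − 1/37^7)^(-1), (1 − 1/41^7)^(-1), (1 − 1/43^7)^(-1), (1 − 1/47^7)^(-1), (1 − 1/53^7)^(-1), (1 − 1/59^7)^(-1) = ∏ p^7 / (p^7 − 1) = 145407059379393285269181452419687310347602398979581075974734478987181892589053844607888795468835887382779522050906080825625/144203067965746582750691857384851942255360663037608491313154525739662897676808972307273664258644815191681654724165946048512.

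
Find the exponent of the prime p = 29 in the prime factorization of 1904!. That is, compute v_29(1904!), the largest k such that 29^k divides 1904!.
v_29(1904!) = 67

Legendre's formula: v_p(n!) = Σ_{k ≥ 1} ⌊n / p^k⌋. For p = 29, n = 1904, the terms are:
  ⌊1904/29^1⌋ = ⌊1904/29⌋ = 65
  ⌊1904/29^2⌋ = ⌊1904/841⌋ = 2
(the next term ⌊1904/29^3⌋ = 0, terminating the sum). Summing: v_29(1904!) = 65 + 2 = 67.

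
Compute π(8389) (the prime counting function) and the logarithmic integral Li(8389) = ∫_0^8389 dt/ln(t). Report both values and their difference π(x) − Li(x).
π(8389) = 1051;  Li(8389) ≈ 1069.59;  π(x) − Li(x) ≈ -18.59.

Direct count of primes ≤ 8389 gives π(8389) = 1051. Numerical evaluation of the logarithmic integral gives Li(8389) ≈ 1069.59. The difference π(x) − Li(x) ≈ -18.59 is typically negative for small/moderate x (Li(x) overestimates), though Littlewood's theorem shows this sign changes infinitely often.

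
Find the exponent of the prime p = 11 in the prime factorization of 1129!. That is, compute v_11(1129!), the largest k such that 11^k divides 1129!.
v_11(1129!) = 111

Legendre's formula: v_p(n!) = Σ_{k ≥ 1} ⌊n / p^k⌋. For p = 11, n = 1129, the terms are:
  ⌊1129/11^1⌋ = ⌊1129/11⌋ = 102
  ⌊1129/11^2⌋ = ⌊1129/121⌋ = 9
(the next term ⌊1129/11^3⌋ = 0, terminating the sum). Summing: v_11(1129!) = 102 + 9 = 111.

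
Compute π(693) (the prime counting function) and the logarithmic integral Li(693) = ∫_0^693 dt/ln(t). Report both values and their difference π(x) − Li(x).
π(693) = 125;  Li(693) ≈ 132.02;  π(x) − Li(x) ≈ -7.02.

Direct count of primes ≤ 693 gives π(693) = 125. Numerical evaluation of the logarithmic integral gives Li(693) ≈ 132.02. The difference π(x) − Li(x) ≈ -7.02 is typically negative for small/moderate x (Li(x) overestimates), though Littlewood's theorem shows this sign changes infinitely often.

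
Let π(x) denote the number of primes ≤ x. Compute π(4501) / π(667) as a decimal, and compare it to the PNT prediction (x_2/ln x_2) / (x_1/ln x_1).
π(4501)/π(667) = 610/121 ≈ 5.0413;  PNT prediction ≈ 5.2165.

π(667) = 121 and π(4501) = 610, so π(4501)/π(667) ≈ 5.0413. The PNT-predicted ratio is (4501/ln(4501)) / (667/ln(667)) ≈ 5.2165. The two agree to within a few percent, as expected.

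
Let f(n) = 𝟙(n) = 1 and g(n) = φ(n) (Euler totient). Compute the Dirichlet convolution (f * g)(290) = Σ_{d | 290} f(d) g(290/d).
(𝟙 * φ)(290) = 290

Divisors of 290: [1, 2, 5, 10, 29, 58, 145, 290]. For each d | 290:
  d = 1: 𝟙(1) · φ(290/1) = 1 · 112 = 112
  d = 2: 𝟙(2) · φ(290/2) = 1 · 112 = 112
  d = 5: 𝟙(5) · φ(290/5) = 1 · 28 = 28
  d = 10: 𝟙(10) · φ(290/10) = 1 · 28 = 28
  d = 29: 𝟙(29) · φ(290/29) = 1 · 4 = 4
  d = 58: 𝟙(58) · φ(290/58) = 1 · 4 = 4
  d = 145: 𝟙(145) · φ(290/145) = 1 · 1 = 1
  d = 290: 𝟙(290) · φ(290/290) = 1 · 1 = 1
Summing: (𝟙 * φ)(290) = 112 + 112 + 28 + 28 + 4 + 4 + 1 + 1 = 290.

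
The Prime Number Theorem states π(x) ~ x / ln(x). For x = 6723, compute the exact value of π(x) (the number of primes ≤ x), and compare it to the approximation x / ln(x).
π(6723) = 867;  x/ln(x) ≈ 762.83;  relative error ≈ 12.02%.

Directly count primes up to 6723: π(6723) = 867. The PNT approximation gives 6723/ln(6723) ≈ 6723/8.81329 ≈ 762.83. Relative error (π(x) − x/ln(x)) / π(x) ≈ 12.02%; the approximation is known to undercount slightly (Li(x) is a better estimate).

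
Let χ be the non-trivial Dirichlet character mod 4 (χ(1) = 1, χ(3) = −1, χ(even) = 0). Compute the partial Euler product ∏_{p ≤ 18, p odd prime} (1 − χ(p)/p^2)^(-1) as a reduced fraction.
∏ = 41368327/44974080

The odd primes p ≤ 18 are [3, 5, 7, 11, 13, 17]. For each, χ(p) = 1 if p ≡ 1 mod 4, χ(p) = −1 if p ≡ 3 mod 4. Taking (1 − χ(p)/p^2)^(-1) = p^2/(p^2 − χ(p)): (1 − (-1)/3^2)^(-1) · (1 − (1)/5^2)^(-1) · (1 − (-1)/7^2)^(-1) · (1 − (-1)/11^2)^(-1) · (1 − (1)/13^2)^(-1) · (1 − (1)/17^2)^(-1) = 41368327/44974080.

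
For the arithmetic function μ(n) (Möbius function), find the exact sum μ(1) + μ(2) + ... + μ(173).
Σ_{n ≤ 173} μ(n) = -3

Compute μ(n) for each 1 ≤ n ≤ 173: μ(1) = 1, μ(2) = -1, μ(3) = -1, μ(4) = 0, μ(5) = -1, μ(6) = 1, μ(7) = -1, μ(8) = 0, μ(9) = 0, μ(10) = 1, μ(11) = -1, μ(12) = 0, μ(13) = -1, μ(14) = 1, μ(15) = 1, μ(16) = 0, μ(17) = -1, μ(18) = 0, μ(19) = -1, μ(20) = 0, μ(21) = 1, μ(22) = 1, μ(23) = -1, μ(24) = 0, μ(25) = 0, μ(26) = 1, μ(27) = 0, μ(28) = 0, μ(29) = -1, μ(30) = -1, μ(31) = -1, μ(32) = 0, μ(33) = 1, μ(34) = 1, μ(35) = 1, μ(36) = 0, μ(37) = -1, μ(38) = 1, μ(39) = 1, μ(40) = 0, μ(41) = -1, μ(42) = -1, μ(43) = -1, μ(44) = 0, μ(45) = 0, μ(46) = 1, μ(47) = -1, μ(48) = 0, μ(49) = 0, μ(50) = 0, μ(51) = 1, μ(52) = 0, μ(53) = -1, μ(54) = 0, μ(55) = 1, μ(56) = 0, μ(57) = 1, μ(58) = 1, μ(59) = -1, μ(60) = 0, μ(61) = -1, μ(62) = 1, μ(63) = 0, μ(64) = 0, μ(65) = 1, μ(66) = -1, μ(67) = -1, μ(68) = 0, μ(69) = 1, μ(70) = -1, μ(71) = -1, μ(72) = 0, μ(73) = -1, μ(74) = 1, μ(75) = 0, μ(76) = 0, μ(77) = 1, μ(78) = -1, μ(79) = -1, μ(80) = 0, μ(81) = 0, μ(82) = 1, μ(83) = -1, μ(84) = 0, μ(85) = 1, μ(86) = 1, μ(87) = 1, μ(88) = 0, μ(89) = -1, μ(90) = 0, μ(91) = 1, μ(92) = 0, μ(93) = 1, μ(94) = 1, μ(95) = 1, μ(96) = 0, μ(97) = -1, μ(98) = 0, μ(99) = 0, μ(100) = 0, μ(101) = -1, μ(102) = -1, μ(103) = -1, μ(104) = 0, μ(105) = -1, μ(106) = 1, μ(107) = -1, μ(108) = 0, μ(109) = -1, μ(110) = -1, μ(111) = 1, μ(112) = 0, μ(113) = -1, μ(114) = -1, μ(115) = 1, μ(116) = 0, μ(117) = 0, μ(118) = 1, μ(119) = 1, μ(120) = 0, μ(121) = 0, μ(122) = 1, μ(123) = 1, μ(124) = 0, μ(125) = 0, μ(126) = 0, μ(127) = -1, μ(128) = 0, μ(129) = 1, μ(130) = -1, μ(131) = -1, μ(132) = 0, μ(133) = 1, μ(134) = 1, μ(135) = 0, μ(136) = 0, μ(137) = -1, μ(138) = -1, μ(139) = -1, μ(140) = 0, μ(141) = 1, μ(142) = 1, μ(143) = 1, μ(144) = 0, μ(145) = 1, μ(146) = 1, μ(147) = 0, μ(148) = 0, μ(149) = -1, μ(150) = 0, μ(151) = -1, μ(152) = 0, μ(153) = 0, μ(154) = -1, μ(155) = 1, μ(156) = 0, μ(157) = -1, μ(158) = 1, μ(159) = 1, μ(160) = 0, μ(161) = 1, μ(162) = 0, μ(163) = -1, μ(164) = 0, μ(165) = -1, μ(166) = 1, μ(167) = -1, μ(168) = 0, μ(169) = 0, μ(170) = -1, μ(171) = 0, μ(172) = 0, μ(173) = -1. Summing all 173 values: -3. (Mertens function M(x) = Σ_{n ≤ x} μ(n); on average M(x) should be small (PNT ⟺ M(x) = o(x)).)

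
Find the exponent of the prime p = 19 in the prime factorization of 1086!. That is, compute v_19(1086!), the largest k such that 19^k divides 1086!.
v_19(1086!) = 60

Legendre's formula: v_p(n!) = Σ_{k ≥ 1} ⌊n / p^k⌋. For p = 19, n = 1086, the terms are:
  ⌊1086/19^1⌋ = ⌊1086/19⌋ = 57
  ⌊1086/19^2⌋ = ⌊1086/361⌋ = 3
(the next term ⌊1086/19^3⌋ = 0, terminating the sum). Summing: v_19(1086!) = 57 + 3 = 60.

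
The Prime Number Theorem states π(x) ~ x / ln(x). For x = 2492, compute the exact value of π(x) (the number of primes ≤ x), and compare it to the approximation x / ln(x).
π(2492) = 367;  x/ln(x) ≈ 318.64;  relative error ≈ 13.18%.

Directly count primes up to 2492: π(2492) = 367. The PNT approximation gives 2492/ln(2492) ≈ 2492/7.82084 ≈ 318.64. Relative error (π(x) − x/ln(x)) / π(x) ≈ 13.18%; the approximation is known to undercount slightly (Li(x) is a better estimate).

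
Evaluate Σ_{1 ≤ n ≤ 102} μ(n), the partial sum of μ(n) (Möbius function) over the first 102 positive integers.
Σ_{n ≤ 102} μ(n) = -1

Compute μ(n) for each 1 ≤ n ≤ 102: μ(1) = 1, μ(2) = -1, μ(3) = -1, μ(4) = 0, μ(5) = -1, μ(6) = 1, μ(7) = -1, μ(8) = 0, μ(9) = 0, μ(10) = 1, μ(11) = -1, μ(12) = 0, μ(13) = -1, μ(14) = 1, μ(15) = 1, μ(16) = 0, μ(17) = -1, μ(18) = 0, μ(19) = -1, μ(20) = 0, μ(21) = 1, μ(22) = 1, μ(23) = -1, μ(24) = 0, μ(25) = 0, μ(26) = 1, μ(27) = 0, μ(28) = 0, μ(29) = -1, μ(30) = -1, μ(31) = -1, μ(32) = 0, μ(33) = 1, μ(34) = 1, μ(35) = 1, μ(36) = 0, μ(37) = -1, μ(38) = 1, μ(39) = 1, μ(40) = 0, μ(41) = -1, μ(42) = -1, μ(43) = -1, μ(44) = 0, μ(45) = 0, μ(46) = 1, μ(47) = -1, μ(48) = 0, μ(49) = 0, μ(50) = 0, μ(51) = 1, μ(52) = 0, μ(53) = -1, μ(54) = 0, μ(55) = 1, μ(56) = 0, μ(57) = 1, μ(58) = 1, μ(59) = -1, μ(60) = 0, μ(61) = -1, μ(62) = 1, μ(63) = 0, μ(64) = 0, μ(65) = 1, μ(66) = -1, μ(67) = -1, μ(68) = 0, μ(69) = 1, μ(70) = -1, μ(71) = -1, μ(72) = 0, μ(73) = -1, μ(74) = 1, μ(75) = 0, μ(76) = 0, μ(77) = 1, μ(78) = -1, μ(79) = -1, μ(80) = 0, μ(81) = 0, μ(82) = 1, μ(83) = -1, μ(84) = 0, μ(85) = 1, μ(86) = 1, μ(87) = 1, μ(88) = 0, μ(89) = -1, μ(90) = 0, μ(91) = 1, μ(92) = 0, μ(93) = 1, μ(94) = 1, μ(95) = 1, μ(96) = 0, μ(97) = -1, μ(98) = 0, μ(99) = 0, μ(100) = 0, μ(101) = -1, μ(102) = -1. Summing all 102 values: -1. (Mertens function M(x) = Σ_{n ≤ x} μ(n); on average M(x) should be small (PNT ⟺ M(x) = o(x)).)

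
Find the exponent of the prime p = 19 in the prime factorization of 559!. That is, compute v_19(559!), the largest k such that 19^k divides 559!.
v_19(559!) = 30

Legendre's formula: v_p(n!) = Σ_{k ≥ 1} ⌊n / p^k⌋. For p = 19, n = 559, the terms are:
  ⌊559/19^1⌋ = ⌊559/19⌋ = 29
  ⌊559/19^2⌋ = ⌊559/361⌋ = 1
(the next term ⌊559/19^3⌋ = 0, terminating the sum). Summing: v_19(559!) = 29 + 1 = 30.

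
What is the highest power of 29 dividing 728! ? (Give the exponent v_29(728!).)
v_29(728!) = 25

Legendre's formula: v_p(n!) = Σ_{k ≥ 1} ⌊n / p^k⌋. For p = 29, n = 728, the terms are:
  ⌊728/29^1⌋ = ⌊728/29⌋ = 25
(the next term ⌊728/29^2⌋ = 0, terminating the sum). Summing: v_29(728!) = 25 = 25.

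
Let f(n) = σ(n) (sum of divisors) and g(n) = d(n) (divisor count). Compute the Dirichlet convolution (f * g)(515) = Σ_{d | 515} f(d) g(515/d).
(σ * d)(515) = 848

Divisors of 515: [1, 5, 103, 515]. For each d | 515:
  d = 1: σ(1) · d(515/1) = 1 · 4 = 4
  d = 5: σ(5) · d(515/5) = 6 · 2 = 12
  d = 103: σ(103) · d(515/103) = 104 · 2 = 208
  d = 515: σ(515) · d(515/515) = 624 · 1 = 624
Summing: (σ * d)(515) = 4 + 12 + 208 + 624 = 848.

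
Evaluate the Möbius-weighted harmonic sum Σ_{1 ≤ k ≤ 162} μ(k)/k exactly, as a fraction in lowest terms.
Σ μ(k)/k = 674117532155663976794637693297075629210667954252961166216521/35375166993717494840635767087951744212057570647889977422429870

Values of μ(k) for 1 ≤ k ≤ 162: μ(1) = 1, μ(2) = -1, μ(3) = -1, μ(5) = -1, μ(6) = 1, μ(7) = -1, μ(10) = 1, μ(11) = -1, μ(13) = -1, μ(14) = 1, μ(15) = 1, μ(17) = -1, μ(19) = -1, μ(21) = 1, μ(22) = 1, μ(23) = -1, μ(26) = 1, μ(29) = -1, μ(30) = -1, μ(31) = -1, μ(33) = 1, μ(34) = 1, μ(35) = 1, μ(37) = -1, μ(38) = 1, μ(39) = 1, μ(41) = -1, μ(42) = -1, μ(43) = -1, μ(46) = 1, μ(47) = -1, μ(51) = 1, μ(53) = -1, μ(55) = 1, μ(57) = 1, μ(58) = 1, μ(59) = -1, μ(61) = -1, μ(62) = 1, μ(65) = 1, μ(66) = -1, μ(67) = -1, μ(69) = 1, μ(70) = -1, μ(71) = -1, μ(73) = -1, μ(74) = 1, μ(77) = 1, μ(78) = -1, μ(79) = -1, μ(82) = 1, μ(83) = -1, μ(85) = 1, μ(86) = 1, μ(87) = 1, μ(89) = -1, μ(91) = 1, μ(93) = 1, μ(94) = 1, μ(95) = 1, μ(97) = -1, μ(101) = -1, μ(102) = -1, μ(103) = -1, μ(105) = -1, μ(106) = 1, μ(107) = -1, μ(109) = -1, μ(110) = -1, μ(111) = 1, μ(113) = -1, μ(114) = -1, μ(115) = 1, μ(118) = 1, μ(119) = 1, μ(122) = 1, μ(123) = 1, μ(127) = -1, μ(129) = 1, μ(130) = -1, μ(131) = -1, μ(133) = 1, μ(134) = 1, μ(137) = -1, μ(138) = -1, μ(139) = -1, μ(141) = 1, μ(142) = 1, μ(143) = 1, μ(145) = 1, μ(146) = 1, μ(149) = -1, μ(151) = -1, μ(154) = -1, μ(155) = 1, μ(157) = -1, μ(158) = 1, μ(159) = 1, μ(161) = 1, with μ = 0 on non-squarefree integers. Summing μ(k)/k for k where μ(k) ≠ 0 gives 674117532155663976794637693297075629210667954252961166216521/35375166993717494840635767087951744212057570647889977422429870 ≈ 0.0191. (PNT ⟺ this sum → 0 as n → ∞.)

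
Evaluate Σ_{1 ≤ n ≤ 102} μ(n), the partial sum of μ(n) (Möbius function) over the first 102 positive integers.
Σ_{n ≤ 102} μ(n) = -1

Compute μ(n) for each 1 ≤ n ≤ 102: μ(1) = 1, μ(2) = -1, μ(3) = -1, μ(4) = 0, μ(5) = -1, μ(6) = 1, μ(7) = -1, μ(8) = 0, μ(9) = 0, μ(10) = 1, μ(11) = -1, μ(12) = 0, μ(13) = -1, μ(14) = 1, μ(15) = 1, μ(16) = 0, μ(17) = -1, μ(18) = 0, μ(19) = -1, μ(20) = 0, μ(21) = 1, μ(22) = 1, μ(23) = -1, μ(24) = 0, μ(25) = 0, μ(26) = 1, μ(27) = 0, μ(28) = 0, μ(29) = -1, μ(30) = -1, μ(31) = -1, μ(32) = 0, μ(33) = 1, μ(34) = 1, μ(35) = 1, μ(36) = 0, μ(37) = -1, μ(38) = 1, μ(39) = 1, μ(40) = 0, μ(41) = -1, μ(42) = -1, μ(43) = -1, μ(44) = 0, μ(45) = 0, μ(46) = 1, μ(47) = -1, μ(48) = 0, μ(49) = 0, μ(50) = 0, μ(51) = 1, μ(52) = 0, μ(53) = -1, μ(54) = 0, μ(55) = 1, μ(56) = 0, μ(57) = 1, μ(58) = 1, μ(59) = -1, μ(60) = 0, μ(61) = -1, μ(62) = 1, μ(63) = 0, μ(64) = 0, μ(65) = 1, μ(66) = -1, μ(67) = -1, μ(68) = 0, μ(69) = 1, μ(70) = -1, μ(71) = -1, μ(72) = 0, μ(73) = -1, μ(74) = 1, μ(75) = 0, μ(76) = 0, μ(77) = 1, μ(78) = -1, μ(79) = -1, μ(80) = 0, μ(81) = 0, μ(82) = 1, μ(83) = -1, μ(84) = 0, μ(85) = 1, μ(86) = 1, μ(87) = 1, μ(88) = 0, μ(89) = -1, μ(90) = 0, μ(91) = 1, μ(92) = 0, μ(93) = 1, μ(94) = 1, μ(95) = 1, μ(96) = 0, μ(97) = -1, μ(98) = 0, μ(99) = 0, μ(100) = 0, μ(101) = -1, μ(102) = -1. Summing all 102 values: -1. (Mertens function M(x) = Σ_{n ≤ x} μ(n); on average M(x) should be small (PNT ⟺ M(x) = o(x)).)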